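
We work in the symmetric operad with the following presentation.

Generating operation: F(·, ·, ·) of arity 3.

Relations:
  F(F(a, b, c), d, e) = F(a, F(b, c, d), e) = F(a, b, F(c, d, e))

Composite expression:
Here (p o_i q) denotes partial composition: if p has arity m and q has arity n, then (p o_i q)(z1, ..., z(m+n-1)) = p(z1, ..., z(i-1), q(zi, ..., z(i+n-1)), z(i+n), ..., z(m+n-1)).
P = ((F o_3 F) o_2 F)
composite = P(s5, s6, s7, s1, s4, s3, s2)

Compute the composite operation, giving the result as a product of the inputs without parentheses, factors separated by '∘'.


s5 ∘ s6 ∘ s7 ∘ s1 ∘ s4 ∘ s3 ∘ s2


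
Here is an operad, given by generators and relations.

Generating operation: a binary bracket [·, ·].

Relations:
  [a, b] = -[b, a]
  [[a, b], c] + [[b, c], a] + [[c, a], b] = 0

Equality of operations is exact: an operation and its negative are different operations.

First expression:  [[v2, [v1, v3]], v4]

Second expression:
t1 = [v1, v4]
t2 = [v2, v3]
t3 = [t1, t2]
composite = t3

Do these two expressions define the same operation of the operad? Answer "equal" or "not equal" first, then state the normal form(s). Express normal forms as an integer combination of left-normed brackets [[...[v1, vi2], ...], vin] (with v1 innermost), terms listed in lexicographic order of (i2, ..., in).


not equal; the first gives -[[[v1, v3], v2], v4] and the second [[[v1, v4], v2], v3] - [[[v1, v4], v3], v2]


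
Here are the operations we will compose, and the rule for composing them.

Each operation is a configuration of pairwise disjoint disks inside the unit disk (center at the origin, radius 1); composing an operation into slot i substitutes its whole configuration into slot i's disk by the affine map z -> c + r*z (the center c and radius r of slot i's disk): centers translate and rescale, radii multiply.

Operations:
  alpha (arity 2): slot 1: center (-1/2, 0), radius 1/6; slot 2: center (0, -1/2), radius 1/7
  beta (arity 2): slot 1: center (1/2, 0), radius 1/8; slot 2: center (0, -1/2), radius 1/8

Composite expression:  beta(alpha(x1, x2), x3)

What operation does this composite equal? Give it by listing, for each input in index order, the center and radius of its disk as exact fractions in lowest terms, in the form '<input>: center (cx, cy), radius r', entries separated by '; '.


x1: center (7/16, 0), radius 1/48; x2: center (1/2, -1/16), radius 1/56; x3: center (0, -1/2), radius 1/8

Nesting under beta composes maps z -> c + r*z down each x-path.
x1 passes through 2 substitutions, ending at center (7/16, 0), radius 1/48
x2 passes through 2 substitutions, ending at center (1/2, -1/16), radius 1/56
x3 passes through 1 substitution, ending at center (0, -1/2), radius 1/8


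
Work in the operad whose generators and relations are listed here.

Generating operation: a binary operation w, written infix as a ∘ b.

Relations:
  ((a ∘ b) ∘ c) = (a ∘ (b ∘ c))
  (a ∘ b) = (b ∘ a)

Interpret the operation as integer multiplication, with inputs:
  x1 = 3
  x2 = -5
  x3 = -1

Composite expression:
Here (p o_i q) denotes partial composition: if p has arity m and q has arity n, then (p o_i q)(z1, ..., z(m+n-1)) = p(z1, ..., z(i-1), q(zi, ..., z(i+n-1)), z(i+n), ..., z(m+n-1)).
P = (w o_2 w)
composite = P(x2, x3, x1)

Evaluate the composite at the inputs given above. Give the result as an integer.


15

(x3 ∘ x1) = -3
(x2 ∘ (x3 ∘ x1)) = 15


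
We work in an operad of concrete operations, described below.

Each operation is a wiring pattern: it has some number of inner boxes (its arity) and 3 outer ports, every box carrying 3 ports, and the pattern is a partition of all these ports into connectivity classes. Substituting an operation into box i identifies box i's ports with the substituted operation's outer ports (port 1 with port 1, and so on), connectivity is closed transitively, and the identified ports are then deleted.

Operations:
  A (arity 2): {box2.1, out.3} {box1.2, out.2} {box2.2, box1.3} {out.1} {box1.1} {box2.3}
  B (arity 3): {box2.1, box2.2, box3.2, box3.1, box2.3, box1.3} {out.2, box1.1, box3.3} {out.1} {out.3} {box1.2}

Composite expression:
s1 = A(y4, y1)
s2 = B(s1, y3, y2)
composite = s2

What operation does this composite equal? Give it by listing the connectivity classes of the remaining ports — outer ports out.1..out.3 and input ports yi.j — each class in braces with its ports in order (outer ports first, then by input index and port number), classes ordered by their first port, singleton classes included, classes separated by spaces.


Reachability decides: close wires over B-identified ports.
stage A: inputs (y4, y1), connectivity {out.1} {out.2, y4.2} {out.3, y1.1} {y1.2, y4.3} {y1.3} {y4.1}, out.j its boundary
stage B: inputs (y4, y1, y3, y2), connectivity {out.1} {out.2, y2.3} {out.3} {y1.1, y2.1, y2.2, y3.1, y3.2, y3.3} {y1.2, y4.3} {y1.3} {y4.1} {y4.2}, out.j its boundary

{out.1} {out.2, y2.3} {out.3} {y1.1, y2.1, y2.2, y3.1, y3.2, y3.3} {y1.2, y4.3} {y1.3} {y4.1} {y4.2}


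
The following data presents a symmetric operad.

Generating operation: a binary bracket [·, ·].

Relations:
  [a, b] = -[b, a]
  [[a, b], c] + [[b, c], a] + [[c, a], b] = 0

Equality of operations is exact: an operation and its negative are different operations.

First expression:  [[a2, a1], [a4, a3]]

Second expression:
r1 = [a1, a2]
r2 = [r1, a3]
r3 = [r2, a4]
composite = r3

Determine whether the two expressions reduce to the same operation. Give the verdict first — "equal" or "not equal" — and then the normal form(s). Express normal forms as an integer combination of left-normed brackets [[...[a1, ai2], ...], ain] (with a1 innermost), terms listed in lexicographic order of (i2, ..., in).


not equal — first [[[a1, a2], a3], a4] - [[[a1, a2], a4], a3], second [[[a1, a2], a3], a4]

The first expression reduces to [[[a1, a2], a3], a4] - [[[a1, a2], a4], a3]
The second expression reduces to [[[a1, a2], a3], a4]
No match — not equal.


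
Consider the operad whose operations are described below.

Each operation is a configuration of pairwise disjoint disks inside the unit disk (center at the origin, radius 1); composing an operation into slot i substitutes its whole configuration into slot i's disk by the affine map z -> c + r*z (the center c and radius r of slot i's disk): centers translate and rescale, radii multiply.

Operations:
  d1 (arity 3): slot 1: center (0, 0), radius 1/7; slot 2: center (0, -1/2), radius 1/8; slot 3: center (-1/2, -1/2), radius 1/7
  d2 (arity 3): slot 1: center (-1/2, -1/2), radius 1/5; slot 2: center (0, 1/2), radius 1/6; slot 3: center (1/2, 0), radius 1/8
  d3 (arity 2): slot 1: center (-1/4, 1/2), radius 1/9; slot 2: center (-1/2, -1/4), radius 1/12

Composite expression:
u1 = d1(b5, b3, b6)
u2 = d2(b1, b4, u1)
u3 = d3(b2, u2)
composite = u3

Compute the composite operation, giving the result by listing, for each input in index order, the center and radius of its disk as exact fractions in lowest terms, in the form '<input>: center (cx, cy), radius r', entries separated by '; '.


b1: center (-13/24, -7/24), radius 1/60; b2: center (-1/4, 1/2), radius 1/9; b3: center (-11/24, -49/192), radius 1/768; b4: center (-1/2, -5/24), radius 1/72; b5: center (-11/24, -1/4), radius 1/672; b6: center (-89/192, -49/192), radius 1/672

Only the slot chain above each b matters under d3; compose those maps.
tracing b2 down its 1-map path: center (-1/4, 1/2), radius 1/9
tracing b1 down its 2-map path: center (-13/24, -7/24), radius 1/60
tracing b4 down its 2-map path: center (-1/2, -5/24), radius 1/72
tracing b5 down its 3-map path: center (-11/24, -1/4), radius 1/672
tracing b3 down its 3-map path: center (-11/24, -49/192), radius 1/768
tracing b6 down its 3-map path: center (-89/192, -49/192), radius 1/672


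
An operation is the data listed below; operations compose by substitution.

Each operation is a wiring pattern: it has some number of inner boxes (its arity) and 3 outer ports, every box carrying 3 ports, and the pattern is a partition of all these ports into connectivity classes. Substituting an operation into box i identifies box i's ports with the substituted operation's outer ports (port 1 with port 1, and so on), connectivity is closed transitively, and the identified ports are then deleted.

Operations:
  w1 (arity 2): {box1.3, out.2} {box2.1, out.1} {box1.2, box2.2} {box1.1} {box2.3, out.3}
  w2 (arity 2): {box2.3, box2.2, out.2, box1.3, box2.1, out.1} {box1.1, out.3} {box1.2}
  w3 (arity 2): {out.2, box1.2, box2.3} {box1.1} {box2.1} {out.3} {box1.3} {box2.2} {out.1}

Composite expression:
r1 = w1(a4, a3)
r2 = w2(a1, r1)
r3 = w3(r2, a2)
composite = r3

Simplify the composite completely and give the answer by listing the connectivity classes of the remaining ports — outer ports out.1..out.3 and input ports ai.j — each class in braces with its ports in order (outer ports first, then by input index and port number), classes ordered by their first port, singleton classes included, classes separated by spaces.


Treat the ports identified at w3 as solder joints: merge, then drop.
w1 over (a4, a3) gives {out.1, a3.1} {out.2, a4.3} {out.3, a3.3} {a3.2, a4.2} {a4.1}, out.j being that stage's outer ports
w2 over (a1, a4, a3) gives {out.1, out.2, a1.3, a3.1, a3.3, a4.3} {out.3, a1.1} {a1.2} {a3.2, a4.2} {a4.1}, out.j being that stage's outer ports
w3 over (a1, a4, a3, a2) gives {out.1} {out.2, a1.3, a2.3, a3.1, a3.3, a4.3} {out.3} {a1.1} {a1.2} {a2.1} {a2.2} {a3.2, a4.2} {a4.1}, out.j being that stage's outer ports

{out.1} {out.2, a1.3, a2.3, a3.1, a3.3, a4.3} {out.3} {a1.1} {a1.2} {a2.1} {a2.2} {a3.2, a4.2} {a4.1}


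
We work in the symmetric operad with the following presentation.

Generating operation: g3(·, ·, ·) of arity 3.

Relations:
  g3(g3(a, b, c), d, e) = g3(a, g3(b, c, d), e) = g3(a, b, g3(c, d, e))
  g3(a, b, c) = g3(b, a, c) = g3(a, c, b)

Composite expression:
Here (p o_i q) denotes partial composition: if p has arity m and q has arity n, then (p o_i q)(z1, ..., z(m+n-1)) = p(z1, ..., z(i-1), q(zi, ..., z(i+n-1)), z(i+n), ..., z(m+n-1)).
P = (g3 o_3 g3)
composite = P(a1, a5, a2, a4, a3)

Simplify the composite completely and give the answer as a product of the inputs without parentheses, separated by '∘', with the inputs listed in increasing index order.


a1 ∘ a2 ∘ a3 ∘ a4 ∘ a5


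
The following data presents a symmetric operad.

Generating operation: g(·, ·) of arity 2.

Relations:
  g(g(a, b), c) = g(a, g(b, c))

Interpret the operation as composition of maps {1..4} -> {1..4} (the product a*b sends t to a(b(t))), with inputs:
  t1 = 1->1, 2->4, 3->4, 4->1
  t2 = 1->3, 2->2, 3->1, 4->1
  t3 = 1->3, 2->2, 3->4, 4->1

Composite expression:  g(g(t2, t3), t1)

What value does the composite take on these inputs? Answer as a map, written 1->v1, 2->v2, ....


1->1, 2->3, 3->3, 4->1

g(t2, t3) = 1->1, 2->2, 3->1, 4->3
g(g(t2, t3), t1) = 1->1, 2->3, 3->3, 4->1


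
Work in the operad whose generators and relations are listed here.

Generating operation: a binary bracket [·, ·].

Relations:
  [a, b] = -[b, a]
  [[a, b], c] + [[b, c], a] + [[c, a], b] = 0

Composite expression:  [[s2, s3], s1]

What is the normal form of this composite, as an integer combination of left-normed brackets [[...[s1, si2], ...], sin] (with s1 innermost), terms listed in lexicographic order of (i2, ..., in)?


-[[s1, s2], s3] + [[s1, s3], s2]


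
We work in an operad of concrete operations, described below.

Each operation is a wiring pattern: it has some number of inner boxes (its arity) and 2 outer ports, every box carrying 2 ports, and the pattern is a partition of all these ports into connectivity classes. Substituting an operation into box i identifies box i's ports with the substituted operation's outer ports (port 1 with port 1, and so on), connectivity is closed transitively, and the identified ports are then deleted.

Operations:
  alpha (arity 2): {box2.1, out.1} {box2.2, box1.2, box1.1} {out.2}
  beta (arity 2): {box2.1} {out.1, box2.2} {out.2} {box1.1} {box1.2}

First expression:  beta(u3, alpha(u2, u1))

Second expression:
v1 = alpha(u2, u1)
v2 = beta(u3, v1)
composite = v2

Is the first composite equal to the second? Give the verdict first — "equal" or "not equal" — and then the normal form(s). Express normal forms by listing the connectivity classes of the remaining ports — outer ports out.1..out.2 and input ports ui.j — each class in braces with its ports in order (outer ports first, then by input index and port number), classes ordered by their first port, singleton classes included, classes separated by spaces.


The first expression, normalized: {out.1} {out.2} {u1.1} {u1.2, u2.1, u2.2} {u3.1} {u3.2}
The second expression, normalized: {out.1} {out.2} {u1.1} {u1.2, u2.1, u2.2} {u3.1} {u3.2}
One common form — equal.

equal; both compose to {out.1} {out.2} {u1.1} {u1.2, u2.1, u2.2} {u3.1} {u3.2}


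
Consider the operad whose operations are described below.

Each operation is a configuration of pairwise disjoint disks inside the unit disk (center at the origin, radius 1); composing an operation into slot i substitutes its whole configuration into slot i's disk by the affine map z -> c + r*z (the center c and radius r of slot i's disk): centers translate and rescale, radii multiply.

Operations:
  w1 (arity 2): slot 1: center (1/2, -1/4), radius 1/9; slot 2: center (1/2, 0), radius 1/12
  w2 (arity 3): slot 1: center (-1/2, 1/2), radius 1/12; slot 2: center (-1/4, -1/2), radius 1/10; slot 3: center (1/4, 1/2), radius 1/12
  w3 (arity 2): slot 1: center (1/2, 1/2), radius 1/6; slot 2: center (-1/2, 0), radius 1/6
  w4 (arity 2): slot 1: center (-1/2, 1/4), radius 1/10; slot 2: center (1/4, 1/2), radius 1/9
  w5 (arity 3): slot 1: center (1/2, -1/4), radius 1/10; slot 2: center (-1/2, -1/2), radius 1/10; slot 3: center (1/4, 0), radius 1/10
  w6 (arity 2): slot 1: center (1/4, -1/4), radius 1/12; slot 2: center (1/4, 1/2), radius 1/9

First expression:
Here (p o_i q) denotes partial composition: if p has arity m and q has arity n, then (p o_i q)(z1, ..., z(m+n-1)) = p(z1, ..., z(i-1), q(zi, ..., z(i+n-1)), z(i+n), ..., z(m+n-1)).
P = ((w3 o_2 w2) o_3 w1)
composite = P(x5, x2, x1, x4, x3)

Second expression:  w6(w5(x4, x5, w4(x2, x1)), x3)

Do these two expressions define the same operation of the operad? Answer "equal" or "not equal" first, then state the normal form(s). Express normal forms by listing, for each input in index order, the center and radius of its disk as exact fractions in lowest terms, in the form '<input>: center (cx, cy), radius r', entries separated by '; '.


not equal; first: x1: center (-8/15, -7/80), radius 1/540; x2: center (-7/12, 1/12), radius 1/72; x3: center (-11/24, 1/12), radius 1/72; x4: center (-8/15, -1/12), radius 1/720; x5: center (1/2, 1/2), radius 1/6; second: x1: center (131/480, -59/240), radius 1/1080; x2: center (4/15, -119/480), radius 1/1200; x3: center (1/4, 1/2), radius 1/9; x4: center (7/24, -13/48), radius 1/120; x5: center (5/24, -7/24), radius 1/120

In normal form, the first expression is x1: center (-8/15, -7/80), radius 1/540; x2: center (-7/12, 1/12), radius 1/72; x3: center (-11/24, 1/12), radius 1/72; x4: center (-8/15, -1/12), radius 1/720; x5: center (1/2, 1/2), radius 1/6
In normal form, the second expression is x1: center (131/480, -59/240), radius 1/1080; x2: center (4/15, -119/480), radius 1/1200; x3: center (1/4, 1/2), radius 1/9; x4: center (7/24, -13/48), radius 1/120; x5: center (5/24, -7/24), radius 1/120
Different reductions; not equal.


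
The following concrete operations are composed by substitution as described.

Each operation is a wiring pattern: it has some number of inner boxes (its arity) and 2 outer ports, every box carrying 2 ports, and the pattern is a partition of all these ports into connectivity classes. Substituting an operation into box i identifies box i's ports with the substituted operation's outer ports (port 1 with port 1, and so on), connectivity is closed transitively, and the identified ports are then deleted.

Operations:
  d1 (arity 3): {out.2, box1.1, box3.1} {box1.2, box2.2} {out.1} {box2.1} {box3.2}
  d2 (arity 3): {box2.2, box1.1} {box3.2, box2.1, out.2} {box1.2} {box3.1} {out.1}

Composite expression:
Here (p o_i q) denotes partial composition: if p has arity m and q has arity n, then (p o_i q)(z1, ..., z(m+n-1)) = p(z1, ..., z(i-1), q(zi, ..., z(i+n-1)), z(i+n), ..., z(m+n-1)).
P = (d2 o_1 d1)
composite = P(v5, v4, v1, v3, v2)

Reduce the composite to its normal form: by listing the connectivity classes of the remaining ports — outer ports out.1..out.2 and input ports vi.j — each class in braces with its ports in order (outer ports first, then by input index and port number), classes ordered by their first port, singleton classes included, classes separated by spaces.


{out.1} {out.2, v2.2, v3.1} {v1.1, v5.1} {v1.2} {v2.1} {v3.2} {v4.1} {v4.2, v5.2}

After gluing at d2, chains via deleted ports link the v-ports.
the subtree at d1 composes to {out.1} {out.2, v1.1, v5.1} {v1.2} {v4.1} {v4.2, v5.2} on (v5, v4, v1); out.j = own outer ports
the subtree at d2 composes to {out.1} {out.2, v2.2, v3.1} {v1.1, v5.1} {v1.2} {v2.1} {v3.2} {v4.1} {v4.2, v5.2} on (v5, v4, v1, v3, v2); out.j = own outer ports


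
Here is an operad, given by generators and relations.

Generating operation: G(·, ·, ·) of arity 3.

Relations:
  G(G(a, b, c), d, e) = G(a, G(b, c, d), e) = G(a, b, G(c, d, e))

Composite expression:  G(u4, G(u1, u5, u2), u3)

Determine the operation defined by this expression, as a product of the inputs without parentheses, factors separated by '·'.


u4 · u1 · u5 · u2 · u3

Associativity of G dissolves the nesting; only the u-input order survives.
G(u1, u5, u2) linearizes to u1 · u5 · u2
G(u4, G(u1, u5, u2), u3) linearizes to u4 · u1 · u5 · u2 · u3


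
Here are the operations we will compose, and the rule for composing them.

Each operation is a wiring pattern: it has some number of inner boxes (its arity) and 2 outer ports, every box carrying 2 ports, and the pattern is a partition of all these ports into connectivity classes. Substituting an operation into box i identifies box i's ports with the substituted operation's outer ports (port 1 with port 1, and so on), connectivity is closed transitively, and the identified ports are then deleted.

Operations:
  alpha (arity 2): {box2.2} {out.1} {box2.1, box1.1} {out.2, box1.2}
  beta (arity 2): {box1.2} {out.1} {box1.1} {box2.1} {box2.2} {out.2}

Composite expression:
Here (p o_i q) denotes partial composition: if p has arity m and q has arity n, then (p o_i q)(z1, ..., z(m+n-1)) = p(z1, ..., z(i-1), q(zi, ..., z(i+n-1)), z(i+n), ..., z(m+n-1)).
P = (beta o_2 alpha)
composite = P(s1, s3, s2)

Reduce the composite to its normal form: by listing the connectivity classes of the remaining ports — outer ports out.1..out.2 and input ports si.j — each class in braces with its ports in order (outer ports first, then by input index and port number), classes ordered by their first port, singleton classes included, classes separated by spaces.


{out.1} {out.2} {s1.1} {s1.2} {s2.1, s3.1} {s2.2} {s3.2}


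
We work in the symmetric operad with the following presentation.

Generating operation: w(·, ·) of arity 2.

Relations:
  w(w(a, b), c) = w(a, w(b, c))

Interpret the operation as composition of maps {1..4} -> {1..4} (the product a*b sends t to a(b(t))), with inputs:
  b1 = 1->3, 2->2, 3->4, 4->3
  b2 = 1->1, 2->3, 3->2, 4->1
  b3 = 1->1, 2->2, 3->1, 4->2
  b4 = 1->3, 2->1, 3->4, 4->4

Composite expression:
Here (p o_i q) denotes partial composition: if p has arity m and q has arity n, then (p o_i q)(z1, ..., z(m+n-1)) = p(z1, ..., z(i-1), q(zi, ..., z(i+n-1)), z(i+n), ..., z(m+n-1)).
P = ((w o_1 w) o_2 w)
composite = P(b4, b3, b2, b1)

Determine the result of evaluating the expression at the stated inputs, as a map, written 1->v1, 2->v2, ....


w(b3, b2) = 1->1, 2->1, 3->2, 4->1
w(b4, w(b3, b2)) = 1->3, 2->3, 3->1, 4->3
w(w(b4, w(b3, b2)), b1) = 1->1, 2->3, 3->3, 4->1

1->1, 2->3, 3->3, 4->1


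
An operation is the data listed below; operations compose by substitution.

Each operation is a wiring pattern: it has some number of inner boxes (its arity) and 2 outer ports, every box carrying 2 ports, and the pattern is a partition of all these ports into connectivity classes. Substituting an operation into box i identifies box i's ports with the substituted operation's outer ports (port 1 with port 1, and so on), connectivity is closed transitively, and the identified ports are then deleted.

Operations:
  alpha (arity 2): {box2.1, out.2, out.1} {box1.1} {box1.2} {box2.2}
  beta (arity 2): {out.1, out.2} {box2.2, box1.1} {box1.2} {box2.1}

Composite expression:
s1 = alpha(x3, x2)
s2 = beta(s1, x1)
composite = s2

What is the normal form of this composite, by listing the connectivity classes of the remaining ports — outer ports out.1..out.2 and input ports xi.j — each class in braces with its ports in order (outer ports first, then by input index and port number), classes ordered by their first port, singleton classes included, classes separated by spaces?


{out.1, out.2} {x1.1} {x1.2, x2.1} {x2.2} {x3.1} {x3.2}

Substituting into beta glues patterns; closure does the rest.
alpha over (x3, x2) gives {out.1, out.2, x2.1} {x2.2} {x3.1} {x3.2}, out.j being that stage's outer ports
beta over (x3, x2, x1) gives {out.1, out.2} {x1.1} {x1.2, x2.1} {x2.2} {x3.1} {x3.2}, out.j being that stage's outer ports


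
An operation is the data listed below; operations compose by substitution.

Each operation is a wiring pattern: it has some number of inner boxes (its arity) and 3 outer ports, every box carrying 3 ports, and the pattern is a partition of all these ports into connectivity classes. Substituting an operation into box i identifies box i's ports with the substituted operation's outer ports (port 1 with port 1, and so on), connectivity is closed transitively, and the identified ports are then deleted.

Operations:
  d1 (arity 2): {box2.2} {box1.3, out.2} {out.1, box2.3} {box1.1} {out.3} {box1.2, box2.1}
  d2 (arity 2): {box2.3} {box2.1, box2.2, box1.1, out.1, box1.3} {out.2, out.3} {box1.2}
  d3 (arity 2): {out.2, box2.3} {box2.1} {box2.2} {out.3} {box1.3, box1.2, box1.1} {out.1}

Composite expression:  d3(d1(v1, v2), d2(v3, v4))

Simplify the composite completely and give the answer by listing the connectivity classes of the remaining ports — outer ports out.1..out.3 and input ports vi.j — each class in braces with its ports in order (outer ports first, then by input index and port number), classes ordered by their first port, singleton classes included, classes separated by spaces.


{out.1} {out.2} {out.3} {v1.1} {v1.2, v2.1} {v1.3, v2.3} {v2.2} {v3.1, v3.3, v4.1, v4.2} {v3.2} {v4.3}

Two ports join when wires chain via d3-identified ports.
after d1, the pattern on (v1, v2) reads {out.1, v2.3} {out.2, v1.3} {out.3} {v1.1} {v1.2, v2.1} {v2.2} (out.j = its outer ports)
after d2, the pattern on (v3, v4) reads {out.1, v3.1, v3.3, v4.1, v4.2} {out.2, out.3} {v3.2} {v4.3} (out.j = its outer ports)
after d3, the pattern on (v1, v2, v3, v4) reads {out.1} {out.2} {out.3} {v1.1} {v1.2, v2.1} {v1.3, v2.3} {v2.2} {v3.1, v3.3, v4.1, v4.2} {v3.2} {v4.3} (out.j = its outer ports)


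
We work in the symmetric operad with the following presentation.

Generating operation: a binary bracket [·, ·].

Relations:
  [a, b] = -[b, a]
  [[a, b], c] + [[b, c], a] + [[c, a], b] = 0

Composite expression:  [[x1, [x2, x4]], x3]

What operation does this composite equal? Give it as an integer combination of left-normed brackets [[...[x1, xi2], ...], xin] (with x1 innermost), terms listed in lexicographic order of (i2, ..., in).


In the tensor algebra, words opening x1 carry the x1-anchored form.
Composite bracket: [[x1, [x2, x4]], x3]
Expanding via [a, b] = ab - ba: 8 signed words (2^3 = 8).
Keep just the words that open with x1:
  from x1x2x4x3, sign +1: term +[[[x1, x2], x4], x3]
  from x1x4x2x3, sign -1: term -[[[x1, x4], x2], x3]

[[[x1, x2], x4], x3] - [[[x1, x4], x2], x3]


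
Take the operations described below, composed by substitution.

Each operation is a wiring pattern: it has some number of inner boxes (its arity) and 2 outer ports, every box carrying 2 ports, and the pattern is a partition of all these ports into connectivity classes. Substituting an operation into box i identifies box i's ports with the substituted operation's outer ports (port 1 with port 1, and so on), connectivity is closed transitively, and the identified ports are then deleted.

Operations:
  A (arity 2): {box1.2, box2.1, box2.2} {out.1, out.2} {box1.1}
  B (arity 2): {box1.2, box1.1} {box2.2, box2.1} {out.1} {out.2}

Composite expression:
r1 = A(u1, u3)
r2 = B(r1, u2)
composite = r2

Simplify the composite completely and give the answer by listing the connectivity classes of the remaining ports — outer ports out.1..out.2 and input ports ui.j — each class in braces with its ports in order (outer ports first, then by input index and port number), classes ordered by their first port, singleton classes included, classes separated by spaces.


{out.1} {out.2} {u1.1} {u1.2, u3.1, u3.2} {u2.1, u2.2}


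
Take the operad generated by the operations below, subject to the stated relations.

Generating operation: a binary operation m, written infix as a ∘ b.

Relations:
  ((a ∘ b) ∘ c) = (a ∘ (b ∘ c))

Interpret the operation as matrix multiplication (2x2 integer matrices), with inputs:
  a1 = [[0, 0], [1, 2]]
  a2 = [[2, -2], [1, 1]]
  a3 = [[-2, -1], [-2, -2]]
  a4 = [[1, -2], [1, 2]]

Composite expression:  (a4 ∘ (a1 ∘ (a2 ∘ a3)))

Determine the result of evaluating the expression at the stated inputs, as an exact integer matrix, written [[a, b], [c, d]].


[[16, 8], [-16, -8]]


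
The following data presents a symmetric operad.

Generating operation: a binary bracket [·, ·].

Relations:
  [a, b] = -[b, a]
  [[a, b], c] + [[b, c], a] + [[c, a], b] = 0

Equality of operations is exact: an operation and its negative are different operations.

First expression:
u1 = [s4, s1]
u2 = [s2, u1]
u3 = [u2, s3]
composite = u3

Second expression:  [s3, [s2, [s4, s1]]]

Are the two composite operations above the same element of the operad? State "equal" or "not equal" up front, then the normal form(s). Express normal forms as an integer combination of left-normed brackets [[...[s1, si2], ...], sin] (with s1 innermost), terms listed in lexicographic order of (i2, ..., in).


not equal — first [[[s1, s4], s2], s3], second -[[[s1, s4], s2], s3]

Reducing the first expression gives [[[s1, s4], s2], s3]
Reducing the second expression gives -[[[s1, s4], s2], s3]
Distinct normal forms: not equal.


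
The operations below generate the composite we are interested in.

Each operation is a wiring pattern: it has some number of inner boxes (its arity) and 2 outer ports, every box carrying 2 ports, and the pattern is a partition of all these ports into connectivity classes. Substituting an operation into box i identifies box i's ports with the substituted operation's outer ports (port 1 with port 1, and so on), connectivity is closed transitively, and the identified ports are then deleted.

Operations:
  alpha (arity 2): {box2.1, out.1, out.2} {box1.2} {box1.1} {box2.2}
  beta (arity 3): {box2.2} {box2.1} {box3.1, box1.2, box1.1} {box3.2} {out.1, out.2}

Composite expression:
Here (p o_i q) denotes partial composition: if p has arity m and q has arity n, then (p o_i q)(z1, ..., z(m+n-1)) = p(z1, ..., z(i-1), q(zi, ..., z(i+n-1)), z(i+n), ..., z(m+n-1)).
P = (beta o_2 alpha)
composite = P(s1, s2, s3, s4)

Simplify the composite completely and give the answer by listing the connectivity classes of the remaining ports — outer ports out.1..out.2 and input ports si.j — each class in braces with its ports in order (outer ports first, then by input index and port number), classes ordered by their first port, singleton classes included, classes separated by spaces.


{out.1, out.2} {s1.1, s1.2, s4.1} {s2.1} {s2.2} {s3.1} {s3.2} {s4.2}

After gluing at beta, chains via deleted ports link the s-ports.
alpha over (s2, s3) gives {out.1, out.2, s3.1} {s2.1} {s2.2} {s3.2}, out.j being that stage's outer ports
beta over (s1, s2, s3, s4) gives {out.1, out.2} {s1.1, s1.2, s4.1} {s2.1} {s2.2} {s3.1} {s3.2} {s4.2}, out.j being that stage's outer ports


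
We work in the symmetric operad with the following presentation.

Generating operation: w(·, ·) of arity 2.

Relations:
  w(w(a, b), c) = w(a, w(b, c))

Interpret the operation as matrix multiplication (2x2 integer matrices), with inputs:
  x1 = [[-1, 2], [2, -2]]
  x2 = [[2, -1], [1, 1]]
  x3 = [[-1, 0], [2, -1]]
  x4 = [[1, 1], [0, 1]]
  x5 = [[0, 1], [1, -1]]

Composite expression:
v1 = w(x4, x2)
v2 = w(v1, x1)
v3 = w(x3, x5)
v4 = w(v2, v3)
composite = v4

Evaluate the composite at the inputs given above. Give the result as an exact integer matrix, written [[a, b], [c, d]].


[[-6, 21], [0, -1]]


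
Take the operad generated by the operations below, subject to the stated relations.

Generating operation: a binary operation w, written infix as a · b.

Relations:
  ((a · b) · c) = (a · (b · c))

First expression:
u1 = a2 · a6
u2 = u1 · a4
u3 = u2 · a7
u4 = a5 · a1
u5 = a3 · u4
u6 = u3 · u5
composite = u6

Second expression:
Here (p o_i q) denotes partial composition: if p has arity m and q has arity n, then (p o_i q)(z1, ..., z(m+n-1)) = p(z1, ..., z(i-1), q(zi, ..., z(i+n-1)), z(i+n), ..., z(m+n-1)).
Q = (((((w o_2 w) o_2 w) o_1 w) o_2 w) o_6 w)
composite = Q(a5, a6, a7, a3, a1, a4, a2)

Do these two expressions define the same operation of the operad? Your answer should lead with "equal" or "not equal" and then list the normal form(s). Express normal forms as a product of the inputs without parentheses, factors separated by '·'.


not equal — first a2 · a6 · a4 · a7 · a3 · a5 · a1, second a5 · a6 · a7 · a3 · a1 · a4 · a2

Reducing the first expression gives a2 · a6 · a4 · a7 · a3 · a5 · a1
Reducing the second expression gives a5 · a6 · a7 · a3 · a1 · a4 · a2
They disagree, so not equal.


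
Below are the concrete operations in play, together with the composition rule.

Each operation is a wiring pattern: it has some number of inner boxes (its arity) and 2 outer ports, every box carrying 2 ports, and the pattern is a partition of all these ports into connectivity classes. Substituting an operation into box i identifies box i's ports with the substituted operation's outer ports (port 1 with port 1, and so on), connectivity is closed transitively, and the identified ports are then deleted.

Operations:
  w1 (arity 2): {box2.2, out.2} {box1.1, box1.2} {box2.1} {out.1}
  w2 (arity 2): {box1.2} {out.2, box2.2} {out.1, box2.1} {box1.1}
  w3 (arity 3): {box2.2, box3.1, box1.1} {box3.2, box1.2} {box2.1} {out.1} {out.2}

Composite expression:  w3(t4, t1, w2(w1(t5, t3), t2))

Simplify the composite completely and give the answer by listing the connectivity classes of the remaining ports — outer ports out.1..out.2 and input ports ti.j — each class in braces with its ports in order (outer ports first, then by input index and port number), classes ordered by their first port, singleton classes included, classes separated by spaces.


{out.1} {out.2} {t1.1} {t1.2, t2.1, t4.1} {t2.2, t4.2} {t3.1} {t3.2} {t5.1, t5.2}

Connectivity passes through glued w3-boundaries; trace each wire chain.
composing w1 on (t5, t3), with out.j its own outer ports: {out.1} {out.2, t3.2} {t3.1} {t5.1, t5.2}
composing w2 on (t5, t3, t2), with out.j its own outer ports: {out.1, t2.1} {out.2, t2.2} {t3.1} {t3.2} {t5.1, t5.2}
composing w3 on (t4, t1, t5, t3, t2), with out.j its own outer ports: {out.1} {out.2} {t1.1} {t1.2, t2.1, t4.1} {t2.2, t4.2} {t3.1} {t3.2} {t5.1, t5.2}


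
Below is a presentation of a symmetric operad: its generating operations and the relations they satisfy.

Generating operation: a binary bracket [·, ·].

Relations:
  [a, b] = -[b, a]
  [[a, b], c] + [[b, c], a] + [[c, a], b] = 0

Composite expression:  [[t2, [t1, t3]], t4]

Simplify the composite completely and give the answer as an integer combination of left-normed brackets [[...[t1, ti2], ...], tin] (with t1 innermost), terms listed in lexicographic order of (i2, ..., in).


-[[[t1, t3], t2], t4]

Left-normed coefficients sit on the t1-initial expansion words.
Composite bracket: [[t2, [t1, t3]], t4]
The bracket unfolds into 8 signed words via [a, b] = ab - ba (2^3 = 8).
Keep just the words that open with t1:
  t1t3t2t4 appears with sign -1, giving the term -[[[t1, t3], t2], t4]


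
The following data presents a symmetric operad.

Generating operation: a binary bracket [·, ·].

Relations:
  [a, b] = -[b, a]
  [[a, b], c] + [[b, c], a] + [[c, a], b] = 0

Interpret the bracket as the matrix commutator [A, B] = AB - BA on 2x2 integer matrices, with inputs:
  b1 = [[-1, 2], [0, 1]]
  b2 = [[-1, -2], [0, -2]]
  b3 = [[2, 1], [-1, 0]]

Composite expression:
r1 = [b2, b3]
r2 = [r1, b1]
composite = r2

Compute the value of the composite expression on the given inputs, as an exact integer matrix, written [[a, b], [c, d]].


[[-2, 18], [-2, 2]]

[b2, b3] = [[2, 5], [1, -2]]
[[b2, b3], b1] = [[-2, 18], [-2, 2]]


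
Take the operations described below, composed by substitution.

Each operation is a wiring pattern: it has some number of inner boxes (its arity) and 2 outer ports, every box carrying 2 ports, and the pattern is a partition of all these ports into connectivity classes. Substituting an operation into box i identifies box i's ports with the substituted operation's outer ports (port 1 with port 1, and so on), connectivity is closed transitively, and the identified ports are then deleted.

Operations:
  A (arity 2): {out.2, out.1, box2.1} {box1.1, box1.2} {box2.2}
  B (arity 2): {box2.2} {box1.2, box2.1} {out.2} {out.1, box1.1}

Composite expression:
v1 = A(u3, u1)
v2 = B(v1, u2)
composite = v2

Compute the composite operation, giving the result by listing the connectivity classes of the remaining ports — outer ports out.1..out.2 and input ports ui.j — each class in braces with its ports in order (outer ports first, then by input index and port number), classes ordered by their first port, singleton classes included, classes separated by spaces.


{out.1, u1.1, u2.1} {out.2} {u1.2} {u2.2} {u3.1, u3.2}


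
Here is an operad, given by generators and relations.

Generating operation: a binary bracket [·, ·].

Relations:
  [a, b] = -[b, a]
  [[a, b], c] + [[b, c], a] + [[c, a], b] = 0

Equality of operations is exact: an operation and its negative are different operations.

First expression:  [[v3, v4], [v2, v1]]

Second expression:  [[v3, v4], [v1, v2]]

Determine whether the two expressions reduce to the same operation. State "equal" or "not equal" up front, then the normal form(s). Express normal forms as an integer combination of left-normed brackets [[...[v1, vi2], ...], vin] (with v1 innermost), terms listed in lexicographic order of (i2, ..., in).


not equal; the first gives [[[v1, v2], v3], v4] - [[[v1, v2], v4], v3] and the second -[[[v1, v2], v3], v4] + [[[v1, v2], v4], v3]

Reducing the first expression gives [[[v1, v2], v3], v4] - [[[v1, v2], v4], v3]
Reducing the second expression gives -[[[v1, v2], v3], v4] + [[[v1, v2], v4], v3]
Different reductions; not equal.


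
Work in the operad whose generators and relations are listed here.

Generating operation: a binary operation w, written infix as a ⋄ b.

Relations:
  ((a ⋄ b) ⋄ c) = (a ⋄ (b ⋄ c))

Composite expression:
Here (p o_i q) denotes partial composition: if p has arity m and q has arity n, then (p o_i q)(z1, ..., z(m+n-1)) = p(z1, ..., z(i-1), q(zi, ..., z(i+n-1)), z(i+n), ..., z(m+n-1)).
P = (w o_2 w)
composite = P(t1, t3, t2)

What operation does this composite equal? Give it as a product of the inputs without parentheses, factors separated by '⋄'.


t1 ⋄ t3 ⋄ t2

The w-tree's shape is irrelevant; the t-reading-order decides.
(t3 ⋄ t2) flattens to t3 ⋄ t2
(t1 ⋄ (t3 ⋄ t2)) flattens to t1 ⋄ t3 ⋄ t2


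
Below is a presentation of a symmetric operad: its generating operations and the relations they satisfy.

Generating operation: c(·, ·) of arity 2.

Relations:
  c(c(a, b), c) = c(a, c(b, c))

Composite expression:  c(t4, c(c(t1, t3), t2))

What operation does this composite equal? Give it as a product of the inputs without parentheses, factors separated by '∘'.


t4 ∘ t1 ∘ t3 ∘ t2

Under associativity of c, the answer is the t's in reading order.
c(t1, t3) spells out as t1 ∘ t3
c(c(t1, t3), t2) spells out as t1 ∘ t3 ∘ t2
c(t4, c(c(t1, t3), t2)) spells out as t4 ∘ t1 ∘ t3 ∘ t2


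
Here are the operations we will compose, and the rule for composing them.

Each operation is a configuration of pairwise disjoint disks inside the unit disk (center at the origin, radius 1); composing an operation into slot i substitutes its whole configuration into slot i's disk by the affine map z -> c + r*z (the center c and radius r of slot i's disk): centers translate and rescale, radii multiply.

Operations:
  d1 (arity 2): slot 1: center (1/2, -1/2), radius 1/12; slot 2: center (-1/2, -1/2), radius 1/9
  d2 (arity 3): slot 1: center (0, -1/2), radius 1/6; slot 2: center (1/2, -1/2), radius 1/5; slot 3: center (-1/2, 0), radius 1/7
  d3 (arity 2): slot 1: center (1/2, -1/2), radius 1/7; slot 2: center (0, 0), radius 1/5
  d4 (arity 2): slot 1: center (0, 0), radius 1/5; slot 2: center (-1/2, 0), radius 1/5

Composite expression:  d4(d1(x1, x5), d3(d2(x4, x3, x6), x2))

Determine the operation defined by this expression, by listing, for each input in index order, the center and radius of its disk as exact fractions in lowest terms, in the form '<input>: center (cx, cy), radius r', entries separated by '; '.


Below d4, radii multiply path by path; the x-disk centers shift.
tracing x1 down its 2-map path: center (1/10, -1/10), radius 1/60
tracing x5 down its 2-map path: center (-1/10, -1/10), radius 1/45
tracing x4 down its 3-map path: center (-2/5, -4/35), radius 1/210
tracing x3 down its 3-map path: center (-27/70, -4/35), radius 1/175
tracing x6 down its 3-map path: center (-29/70, -1/10), radius 1/245
tracing x2 down its 2-map path: center (-1/2, 0), radius 1/25

x1: center (1/10, -1/10), radius 1/60; x2: center (-1/2, 0), radius 1/25; x3: center (-27/70, -4/35), radius 1/175; x4: center (-2/5, -4/35), radius 1/210; x5: center (-1/10, -1/10), radius 1/45; x6: center (-29/70, -1/10), radius 1/245


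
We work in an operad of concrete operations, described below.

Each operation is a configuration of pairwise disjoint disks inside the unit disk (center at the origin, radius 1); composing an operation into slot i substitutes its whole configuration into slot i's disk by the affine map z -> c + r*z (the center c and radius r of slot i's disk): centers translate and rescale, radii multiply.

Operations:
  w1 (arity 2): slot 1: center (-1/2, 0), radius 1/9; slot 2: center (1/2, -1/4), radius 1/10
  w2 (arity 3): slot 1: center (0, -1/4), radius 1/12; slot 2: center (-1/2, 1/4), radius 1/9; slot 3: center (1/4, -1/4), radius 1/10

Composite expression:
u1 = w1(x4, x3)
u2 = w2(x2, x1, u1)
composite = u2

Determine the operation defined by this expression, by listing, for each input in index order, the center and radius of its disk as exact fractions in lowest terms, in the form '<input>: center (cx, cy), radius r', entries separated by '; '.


x1: center (-1/2, 1/4), radius 1/9; x2: center (0, -1/4), radius 1/12; x3: center (3/10, -11/40), radius 1/100; x4: center (1/5, -1/4), radius 1/90

Nesting under w2 composes maps z -> c + r*z down each x-path.
input x2: composing its 1 substitution step yields center (0, -1/4), radius 1/12
input x1: composing its 1 substitution step yields center (-1/2, 1/4), radius 1/9
input x4: composing its 2 substitution steps yields center (1/5, -1/4), radius 1/90
input x3: composing its 2 substitution steps yields center (3/10, -11/40), radius 1/100


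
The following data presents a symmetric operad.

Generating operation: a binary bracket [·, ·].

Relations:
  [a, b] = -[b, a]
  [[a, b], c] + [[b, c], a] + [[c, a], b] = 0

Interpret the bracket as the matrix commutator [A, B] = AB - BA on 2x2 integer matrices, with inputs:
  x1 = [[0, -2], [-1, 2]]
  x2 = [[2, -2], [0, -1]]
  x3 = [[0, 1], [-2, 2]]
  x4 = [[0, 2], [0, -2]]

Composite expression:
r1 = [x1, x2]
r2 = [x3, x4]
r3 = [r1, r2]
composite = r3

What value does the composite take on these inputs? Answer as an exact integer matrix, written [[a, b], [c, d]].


[x1, x2] = [[-2, 10], [-3, 2]]
[x3, x4] = [[4, -6], [-4, -4]]
[[x1, x2], [x3, x4]] = [[-58, -56], [-40, 58]]

[[-58, -56], [-40, 58]]
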